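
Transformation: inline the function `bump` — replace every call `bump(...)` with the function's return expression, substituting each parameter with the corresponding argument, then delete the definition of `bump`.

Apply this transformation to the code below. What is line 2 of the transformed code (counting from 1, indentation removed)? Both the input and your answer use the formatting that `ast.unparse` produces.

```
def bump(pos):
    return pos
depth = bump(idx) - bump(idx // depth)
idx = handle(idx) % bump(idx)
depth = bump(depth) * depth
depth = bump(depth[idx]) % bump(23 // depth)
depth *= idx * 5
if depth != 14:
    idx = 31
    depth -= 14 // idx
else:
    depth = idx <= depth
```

Transformed code:
depth = idx - idx // depth
idx = handle(idx) % idx
depth = depth * depth
depth = depth[idx] % (23 // depth)
depth *= idx * 5
if depth != 14:
    idx = 31
    depth -= 14 // idx
else:
    depth = idx <= depth

idx = handle(idx) % idx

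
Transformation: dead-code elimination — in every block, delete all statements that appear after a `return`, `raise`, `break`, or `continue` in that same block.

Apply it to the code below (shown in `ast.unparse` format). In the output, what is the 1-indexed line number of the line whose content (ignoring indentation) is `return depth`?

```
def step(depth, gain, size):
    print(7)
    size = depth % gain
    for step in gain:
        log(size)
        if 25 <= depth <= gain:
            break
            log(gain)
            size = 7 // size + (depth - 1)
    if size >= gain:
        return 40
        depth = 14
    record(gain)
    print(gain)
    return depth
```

Transformed code:
def step(depth, gain, size):
    print(7)
    size = depth % gain
    for step in gain:
        log(size)
        if 25 <= depth <= gain:
            break
    if size >= gain:
        return 40
    record(gain)
    print(gain)
    return depth

12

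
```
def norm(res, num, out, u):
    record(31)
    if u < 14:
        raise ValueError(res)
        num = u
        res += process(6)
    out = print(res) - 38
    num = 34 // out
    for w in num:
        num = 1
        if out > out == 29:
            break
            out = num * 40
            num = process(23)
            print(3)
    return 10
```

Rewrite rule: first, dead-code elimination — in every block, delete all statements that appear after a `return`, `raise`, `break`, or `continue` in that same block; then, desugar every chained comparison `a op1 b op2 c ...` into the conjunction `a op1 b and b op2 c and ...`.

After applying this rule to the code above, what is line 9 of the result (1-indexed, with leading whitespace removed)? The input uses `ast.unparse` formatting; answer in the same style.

Transformed code:
def norm(res, num, out, u):
    record(31)
    if u < 14:
        raise ValueError(res)
    out = print(res) - 38
    num = 34 // out
    for w in num:
        num = 1
        if out > out and out == 29:
            break
    return 10

if out > out and out == 29:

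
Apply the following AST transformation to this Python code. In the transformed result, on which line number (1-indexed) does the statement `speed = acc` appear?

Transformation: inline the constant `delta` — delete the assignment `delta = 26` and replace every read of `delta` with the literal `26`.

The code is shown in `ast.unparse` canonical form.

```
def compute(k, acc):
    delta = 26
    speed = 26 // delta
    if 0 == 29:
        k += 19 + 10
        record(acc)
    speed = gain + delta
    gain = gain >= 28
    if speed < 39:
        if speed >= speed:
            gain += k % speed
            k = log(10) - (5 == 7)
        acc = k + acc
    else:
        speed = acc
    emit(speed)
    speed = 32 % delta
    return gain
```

14

Transformed code:
def compute(k, acc):
    speed = 26 // 26
    if 0 == 29:
        k += 19 + 10
        record(acc)
    speed = gain + 26
    gain = gain >= 28
    if speed < 39:
        if speed >= speed:
            gain += k % speed
            k = log(10) - (5 == 7)
        acc = k + acc
    else:
        speed = acc
    emit(speed)
    speed = 32 % 26
    return gain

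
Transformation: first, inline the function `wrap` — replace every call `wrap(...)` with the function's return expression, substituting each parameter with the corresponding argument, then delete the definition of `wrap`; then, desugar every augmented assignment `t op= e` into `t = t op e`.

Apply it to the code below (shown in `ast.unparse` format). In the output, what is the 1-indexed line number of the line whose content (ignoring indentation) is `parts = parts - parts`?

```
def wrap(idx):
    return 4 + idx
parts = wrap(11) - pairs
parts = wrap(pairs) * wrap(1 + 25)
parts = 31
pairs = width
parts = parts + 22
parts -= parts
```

Transformed code:
parts = 4 + 11 - pairs
parts = (4 + pairs) * (4 + (1 + 25))
parts = 31
pairs = width
parts = parts + 22
parts = parts - parts

6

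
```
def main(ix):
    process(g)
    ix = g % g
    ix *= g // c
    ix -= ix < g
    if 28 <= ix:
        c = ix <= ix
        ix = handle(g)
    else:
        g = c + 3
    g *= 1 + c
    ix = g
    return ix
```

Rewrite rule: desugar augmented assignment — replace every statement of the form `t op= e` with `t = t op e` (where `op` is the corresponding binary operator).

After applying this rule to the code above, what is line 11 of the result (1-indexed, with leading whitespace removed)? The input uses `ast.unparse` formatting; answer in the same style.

Transformed code:
def main(ix):
    process(g)
    ix = g % g
    ix = ix * (g // c)
    ix = ix - (ix < g)
    if 28 <= ix:
        c = ix <= ix
        ix = handle(g)
    else:
        g = c + 3
    g = g * (1 + c)
    ix = g
    return ix

g = g * (1 + c)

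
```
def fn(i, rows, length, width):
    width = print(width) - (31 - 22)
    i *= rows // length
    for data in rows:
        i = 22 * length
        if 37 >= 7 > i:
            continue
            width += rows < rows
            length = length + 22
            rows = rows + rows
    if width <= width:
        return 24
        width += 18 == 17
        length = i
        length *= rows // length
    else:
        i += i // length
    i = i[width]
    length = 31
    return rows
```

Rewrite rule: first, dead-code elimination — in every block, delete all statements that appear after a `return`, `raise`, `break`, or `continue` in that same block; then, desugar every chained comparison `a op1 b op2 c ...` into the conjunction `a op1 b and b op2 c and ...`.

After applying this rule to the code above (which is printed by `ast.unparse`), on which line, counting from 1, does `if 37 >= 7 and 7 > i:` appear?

6

Transformed code:
def fn(i, rows, length, width):
    width = print(width) - (31 - 22)
    i *= rows // length
    for data in rows:
        i = 22 * length
        if 37 >= 7 and 7 > i:
            continue
    if width <= width:
        return 24
    else:
        i += i // length
    i = i[width]
    length = 31
    return rows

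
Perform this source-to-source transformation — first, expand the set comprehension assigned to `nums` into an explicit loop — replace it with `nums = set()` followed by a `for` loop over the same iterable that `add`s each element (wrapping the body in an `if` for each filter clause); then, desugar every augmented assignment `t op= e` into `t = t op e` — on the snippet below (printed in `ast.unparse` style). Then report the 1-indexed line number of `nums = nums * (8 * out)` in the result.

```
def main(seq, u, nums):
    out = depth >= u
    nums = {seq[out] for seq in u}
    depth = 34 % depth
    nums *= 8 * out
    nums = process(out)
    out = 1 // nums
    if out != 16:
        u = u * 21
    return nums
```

7

Transformed code:
def main(seq, u, nums):
    out = depth >= u
    nums = set()
    for seq in u:
        nums.add(seq[out])
    depth = 34 % depth
    nums = nums * (8 * out)
    nums = process(out)
    out = 1 // nums
    if out != 16:
        u = u * 21
    return nums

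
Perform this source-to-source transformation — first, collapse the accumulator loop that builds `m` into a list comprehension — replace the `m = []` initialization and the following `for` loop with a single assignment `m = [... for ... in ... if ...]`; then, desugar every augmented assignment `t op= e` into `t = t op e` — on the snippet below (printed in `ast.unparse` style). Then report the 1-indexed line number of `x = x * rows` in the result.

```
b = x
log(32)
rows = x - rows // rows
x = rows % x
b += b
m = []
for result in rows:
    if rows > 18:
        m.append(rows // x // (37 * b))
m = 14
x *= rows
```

8

Transformed code:
b = x
log(32)
rows = x - rows // rows
x = rows % x
b = b + b
m = [rows // x // (37 * b) for result in rows if rows > 18]
m = 14
x = x * rows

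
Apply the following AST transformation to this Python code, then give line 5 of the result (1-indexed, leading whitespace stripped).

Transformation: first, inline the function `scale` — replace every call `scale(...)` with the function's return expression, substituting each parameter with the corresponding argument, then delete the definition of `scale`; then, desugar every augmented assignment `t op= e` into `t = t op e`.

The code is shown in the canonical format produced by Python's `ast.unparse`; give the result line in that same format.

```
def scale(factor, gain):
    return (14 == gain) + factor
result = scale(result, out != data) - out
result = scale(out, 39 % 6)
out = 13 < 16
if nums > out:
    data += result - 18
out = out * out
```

data = data + (result - 18)

Transformed code:
result = (14 == (out != data)) + result - out
result = (14 == 39 % 6) + out
out = 13 < 16
if nums > out:
    data = data + (result - 18)
out = out * out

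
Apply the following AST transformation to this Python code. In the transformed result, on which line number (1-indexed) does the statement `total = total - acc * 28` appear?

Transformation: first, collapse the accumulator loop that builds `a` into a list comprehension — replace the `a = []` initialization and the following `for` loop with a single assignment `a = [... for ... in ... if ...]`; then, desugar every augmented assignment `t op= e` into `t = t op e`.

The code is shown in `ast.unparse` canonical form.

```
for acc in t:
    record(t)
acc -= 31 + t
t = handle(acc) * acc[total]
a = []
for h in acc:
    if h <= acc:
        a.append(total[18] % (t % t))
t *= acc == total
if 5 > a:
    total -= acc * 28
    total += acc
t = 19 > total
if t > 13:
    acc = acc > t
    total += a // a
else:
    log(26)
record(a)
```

Transformed code:
for acc in t:
    record(t)
acc = acc - (31 + t)
t = handle(acc) * acc[total]
a = [total[18] % (t % t) for h in acc if h <= acc]
t = t * (acc == total)
if 5 > a:
    total = total - acc * 28
    total = total + acc
t = 19 > total
if t > 13:
    acc = acc > t
    total = total + a // a
else:
    log(26)
record(a)

8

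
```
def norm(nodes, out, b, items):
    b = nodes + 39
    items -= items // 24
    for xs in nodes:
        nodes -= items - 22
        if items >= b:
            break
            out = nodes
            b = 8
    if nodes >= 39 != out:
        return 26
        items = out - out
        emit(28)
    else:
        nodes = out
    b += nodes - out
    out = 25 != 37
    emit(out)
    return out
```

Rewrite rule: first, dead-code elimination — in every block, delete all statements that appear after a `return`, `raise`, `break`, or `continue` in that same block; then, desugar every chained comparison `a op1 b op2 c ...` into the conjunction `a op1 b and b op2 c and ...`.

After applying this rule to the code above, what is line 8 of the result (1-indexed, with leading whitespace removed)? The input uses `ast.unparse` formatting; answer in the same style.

if nodes >= 39 and 39 != out:

Transformed code:
def norm(nodes, out, b, items):
    b = nodes + 39
    items -= items // 24
    for xs in nodes:
        nodes -= items - 22
        if items >= b:
            break
    if nodes >= 39 and 39 != out:
        return 26
    else:
        nodes = out
    b += nodes - out
    out = 25 != 37
    emit(out)
    return out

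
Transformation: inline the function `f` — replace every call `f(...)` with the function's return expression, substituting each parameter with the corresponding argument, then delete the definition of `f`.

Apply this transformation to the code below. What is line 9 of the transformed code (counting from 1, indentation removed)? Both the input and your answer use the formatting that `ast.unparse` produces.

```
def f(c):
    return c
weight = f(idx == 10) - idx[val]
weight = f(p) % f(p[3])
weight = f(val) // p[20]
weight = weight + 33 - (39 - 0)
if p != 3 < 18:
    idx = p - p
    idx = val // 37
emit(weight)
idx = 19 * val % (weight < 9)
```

Transformed code:
weight = (idx == 10) - idx[val]
weight = p % p[3]
weight = val // p[20]
weight = weight + 33 - (39 - 0)
if p != 3 < 18:
    idx = p - p
    idx = val // 37
emit(weight)
idx = 19 * val % (weight < 9)

idx = 19 * val % (weight < 9)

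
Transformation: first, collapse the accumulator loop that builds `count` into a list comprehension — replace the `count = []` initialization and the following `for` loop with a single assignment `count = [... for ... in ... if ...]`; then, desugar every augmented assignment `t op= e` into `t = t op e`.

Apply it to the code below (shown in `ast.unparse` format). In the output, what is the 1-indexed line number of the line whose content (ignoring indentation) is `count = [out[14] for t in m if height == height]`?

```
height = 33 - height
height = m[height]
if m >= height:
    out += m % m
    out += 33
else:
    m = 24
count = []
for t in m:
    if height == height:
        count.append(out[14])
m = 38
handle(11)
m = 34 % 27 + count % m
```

8

Transformed code:
height = 33 - height
height = m[height]
if m >= height:
    out = out + m % m
    out = out + 33
else:
    m = 24
count = [out[14] for t in m if height == height]
m = 38
handle(11)
m = 34 % 27 + count % m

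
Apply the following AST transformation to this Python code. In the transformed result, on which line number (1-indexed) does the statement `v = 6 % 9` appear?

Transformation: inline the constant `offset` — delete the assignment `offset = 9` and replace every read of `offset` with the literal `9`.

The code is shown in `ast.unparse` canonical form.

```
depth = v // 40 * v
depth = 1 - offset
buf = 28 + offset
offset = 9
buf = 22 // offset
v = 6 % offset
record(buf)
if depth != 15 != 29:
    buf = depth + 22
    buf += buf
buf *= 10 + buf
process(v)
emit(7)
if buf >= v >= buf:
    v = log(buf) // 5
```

5

Transformed code:
depth = v // 40 * v
depth = 1 - 9
buf = 28 + 9
buf = 22 // 9
v = 6 % 9
record(buf)
if depth != 15 != 29:
    buf = depth + 22
    buf += buf
buf *= 10 + buf
process(v)
emit(7)
if buf >= v >= buf:
    v = log(buf) // 5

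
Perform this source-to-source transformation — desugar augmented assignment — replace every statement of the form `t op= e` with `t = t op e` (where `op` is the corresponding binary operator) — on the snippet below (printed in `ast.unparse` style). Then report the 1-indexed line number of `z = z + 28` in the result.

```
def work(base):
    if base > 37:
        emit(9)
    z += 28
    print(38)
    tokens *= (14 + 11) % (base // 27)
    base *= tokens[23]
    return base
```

4

Transformed code:
def work(base):
    if base > 37:
        emit(9)
    z = z + 28
    print(38)
    tokens = tokens * ((14 + 11) % (base // 27))
    base = base * tokens[23]
    return base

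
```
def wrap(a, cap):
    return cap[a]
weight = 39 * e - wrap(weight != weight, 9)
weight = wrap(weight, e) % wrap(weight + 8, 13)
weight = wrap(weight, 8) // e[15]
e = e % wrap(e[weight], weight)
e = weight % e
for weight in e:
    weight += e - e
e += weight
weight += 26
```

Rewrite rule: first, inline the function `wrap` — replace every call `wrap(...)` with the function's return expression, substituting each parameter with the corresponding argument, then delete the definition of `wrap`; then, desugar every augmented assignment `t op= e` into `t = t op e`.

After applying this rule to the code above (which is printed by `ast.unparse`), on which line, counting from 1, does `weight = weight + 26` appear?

Transformed code:
weight = 39 * e - 9[weight != weight]
weight = e[weight] % 13[weight + 8]
weight = 8[weight] // e[15]
e = e % weight[e[weight]]
e = weight % e
for weight in e:
    weight = weight + (e - e)
e = e + weight
weight = weight + 26

9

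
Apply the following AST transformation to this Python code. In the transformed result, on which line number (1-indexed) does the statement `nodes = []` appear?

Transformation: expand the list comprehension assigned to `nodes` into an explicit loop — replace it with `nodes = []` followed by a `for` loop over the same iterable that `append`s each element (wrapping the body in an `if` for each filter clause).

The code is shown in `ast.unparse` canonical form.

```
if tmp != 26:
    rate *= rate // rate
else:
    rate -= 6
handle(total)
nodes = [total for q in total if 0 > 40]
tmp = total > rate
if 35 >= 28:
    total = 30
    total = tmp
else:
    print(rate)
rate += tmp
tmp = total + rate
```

Transformed code:
if tmp != 26:
    rate *= rate // rate
else:
    rate -= 6
handle(total)
nodes = []
for q in total:
    if 0 > 40:
        nodes.append(total)
tmp = total > rate
if 35 >= 28:
    total = 30
    total = tmp
else:
    print(rate)
rate += tmp
tmp = total + rate

6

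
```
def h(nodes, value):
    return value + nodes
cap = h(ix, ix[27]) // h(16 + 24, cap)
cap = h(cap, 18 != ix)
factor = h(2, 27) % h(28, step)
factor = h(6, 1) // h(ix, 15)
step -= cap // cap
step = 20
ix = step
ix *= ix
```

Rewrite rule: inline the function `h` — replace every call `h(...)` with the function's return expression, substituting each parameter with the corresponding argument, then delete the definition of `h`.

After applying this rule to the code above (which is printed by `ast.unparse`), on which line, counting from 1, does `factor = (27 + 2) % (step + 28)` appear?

3

Transformed code:
cap = (ix[27] + ix) // (cap + (16 + 24))
cap = (18 != ix) + cap
factor = (27 + 2) % (step + 28)
factor = (1 + 6) // (15 + ix)
step -= cap // cap
step = 20
ix = step
ix *= ix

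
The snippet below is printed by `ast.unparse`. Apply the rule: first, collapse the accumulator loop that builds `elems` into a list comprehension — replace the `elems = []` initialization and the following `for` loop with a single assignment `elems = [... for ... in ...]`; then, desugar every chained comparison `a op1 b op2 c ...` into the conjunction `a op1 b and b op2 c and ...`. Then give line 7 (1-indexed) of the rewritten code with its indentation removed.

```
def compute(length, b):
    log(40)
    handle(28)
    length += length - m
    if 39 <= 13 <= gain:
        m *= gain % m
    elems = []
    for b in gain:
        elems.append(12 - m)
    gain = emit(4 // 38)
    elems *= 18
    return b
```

Transformed code:
def compute(length, b):
    log(40)
    handle(28)
    length += length - m
    if 39 <= 13 and 13 <= gain:
        m *= gain % m
    elems = [12 - m for b in gain]
    gain = emit(4 // 38)
    elems *= 18
    return b

elems = [12 - m for b in gain]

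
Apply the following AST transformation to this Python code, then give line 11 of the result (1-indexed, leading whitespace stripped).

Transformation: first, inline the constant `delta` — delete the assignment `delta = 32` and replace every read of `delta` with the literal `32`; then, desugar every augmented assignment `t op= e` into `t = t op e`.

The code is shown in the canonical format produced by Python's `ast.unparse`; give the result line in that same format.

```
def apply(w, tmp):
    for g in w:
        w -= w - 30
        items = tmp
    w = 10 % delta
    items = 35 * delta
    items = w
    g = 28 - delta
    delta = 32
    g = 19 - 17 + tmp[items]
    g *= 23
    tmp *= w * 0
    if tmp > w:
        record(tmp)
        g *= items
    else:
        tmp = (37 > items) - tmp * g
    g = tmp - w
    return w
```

Transformed code:
def apply(w, tmp):
    for g in w:
        w = w - (w - 30)
        items = tmp
    w = 10 % 32
    items = 35 * 32
    items = w
    g = 28 - 32
    g = 19 - 17 + tmp[items]
    g = g * 23
    tmp = tmp * (w * 0)
    if tmp > w:
        record(tmp)
        g = g * items
    else:
        tmp = (37 > items) - tmp * g
    g = tmp - w
    return w

tmp = tmp * (w * 0)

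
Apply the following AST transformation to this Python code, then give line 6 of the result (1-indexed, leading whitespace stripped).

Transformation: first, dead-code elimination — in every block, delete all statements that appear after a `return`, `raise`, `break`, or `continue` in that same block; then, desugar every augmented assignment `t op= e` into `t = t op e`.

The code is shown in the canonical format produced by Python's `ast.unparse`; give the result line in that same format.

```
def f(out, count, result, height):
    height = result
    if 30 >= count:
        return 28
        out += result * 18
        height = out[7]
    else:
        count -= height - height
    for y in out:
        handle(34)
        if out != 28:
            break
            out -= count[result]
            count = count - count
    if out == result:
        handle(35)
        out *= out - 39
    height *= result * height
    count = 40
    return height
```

Transformed code:
def f(out, count, result, height):
    height = result
    if 30 >= count:
        return 28
    else:
        count = count - (height - height)
    for y in out:
        handle(34)
        if out != 28:
            break
    if out == result:
        handle(35)
        out = out * (out - 39)
    height = height * (result * height)
    count = 40
    return height

count = count - (height - height)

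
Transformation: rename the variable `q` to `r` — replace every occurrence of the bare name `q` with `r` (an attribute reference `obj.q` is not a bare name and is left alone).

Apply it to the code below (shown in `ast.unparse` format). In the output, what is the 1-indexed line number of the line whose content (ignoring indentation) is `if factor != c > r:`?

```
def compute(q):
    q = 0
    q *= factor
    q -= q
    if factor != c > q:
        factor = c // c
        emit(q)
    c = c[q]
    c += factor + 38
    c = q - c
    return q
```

5

Transformed code:
def compute(r):
    r = 0
    r *= factor
    r -= r
    if factor != c > r:
        factor = c // c
        emit(r)
    c = c[r]
    c += factor + 38
    c = r - c
    return r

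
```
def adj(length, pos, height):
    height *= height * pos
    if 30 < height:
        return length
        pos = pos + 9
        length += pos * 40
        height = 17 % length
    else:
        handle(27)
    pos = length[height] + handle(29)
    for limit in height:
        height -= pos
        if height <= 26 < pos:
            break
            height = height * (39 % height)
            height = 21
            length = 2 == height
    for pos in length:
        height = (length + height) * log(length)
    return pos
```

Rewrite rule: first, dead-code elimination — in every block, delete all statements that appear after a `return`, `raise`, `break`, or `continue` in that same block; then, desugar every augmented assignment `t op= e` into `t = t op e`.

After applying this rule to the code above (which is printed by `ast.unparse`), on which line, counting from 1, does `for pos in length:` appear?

Transformed code:
def adj(length, pos, height):
    height = height * (height * pos)
    if 30 < height:
        return length
    else:
        handle(27)
    pos = length[height] + handle(29)
    for limit in height:
        height = height - pos
        if height <= 26 < pos:
            break
    for pos in length:
        height = (length + height) * log(length)
    return pos

12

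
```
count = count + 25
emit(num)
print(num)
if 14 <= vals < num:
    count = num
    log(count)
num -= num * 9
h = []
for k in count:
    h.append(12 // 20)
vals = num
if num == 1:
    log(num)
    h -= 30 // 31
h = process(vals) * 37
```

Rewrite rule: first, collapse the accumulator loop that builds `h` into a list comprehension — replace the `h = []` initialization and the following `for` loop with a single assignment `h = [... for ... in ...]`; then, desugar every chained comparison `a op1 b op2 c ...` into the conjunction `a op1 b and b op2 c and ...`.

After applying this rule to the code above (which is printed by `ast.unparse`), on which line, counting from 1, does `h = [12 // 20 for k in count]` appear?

Transformed code:
count = count + 25
emit(num)
print(num)
if 14 <= vals and vals < num:
    count = num
    log(count)
num -= num * 9
h = [12 // 20 for k in count]
vals = num
if num == 1:
    log(num)
    h -= 30 // 31
h = process(vals) * 37

8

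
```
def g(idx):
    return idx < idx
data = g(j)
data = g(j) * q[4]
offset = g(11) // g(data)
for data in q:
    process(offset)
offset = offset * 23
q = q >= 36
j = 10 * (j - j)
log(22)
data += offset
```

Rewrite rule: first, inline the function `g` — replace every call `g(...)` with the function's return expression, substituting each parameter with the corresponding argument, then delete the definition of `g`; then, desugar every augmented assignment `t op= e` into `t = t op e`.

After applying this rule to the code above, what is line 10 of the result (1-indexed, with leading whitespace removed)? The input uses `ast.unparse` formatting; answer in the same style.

Transformed code:
data = j < j
data = (j < j) * q[4]
offset = (11 < 11) // (data < data)
for data in q:
    process(offset)
offset = offset * 23
q = q >= 36
j = 10 * (j - j)
log(22)
data = data + offset

data = data + offset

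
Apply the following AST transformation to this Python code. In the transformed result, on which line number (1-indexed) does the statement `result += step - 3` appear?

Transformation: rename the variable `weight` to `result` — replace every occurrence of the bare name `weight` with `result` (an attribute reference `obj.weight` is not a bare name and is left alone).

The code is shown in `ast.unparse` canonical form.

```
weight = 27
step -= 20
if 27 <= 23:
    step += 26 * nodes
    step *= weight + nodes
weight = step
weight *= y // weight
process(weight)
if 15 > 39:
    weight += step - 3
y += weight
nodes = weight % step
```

Transformed code:
result = 27
step -= 20
if 27 <= 23:
    step += 26 * nodes
    step *= result + nodes
result = step
result *= y // result
process(result)
if 15 > 39:
    result += step - 3
y += result
nodes = result % step

10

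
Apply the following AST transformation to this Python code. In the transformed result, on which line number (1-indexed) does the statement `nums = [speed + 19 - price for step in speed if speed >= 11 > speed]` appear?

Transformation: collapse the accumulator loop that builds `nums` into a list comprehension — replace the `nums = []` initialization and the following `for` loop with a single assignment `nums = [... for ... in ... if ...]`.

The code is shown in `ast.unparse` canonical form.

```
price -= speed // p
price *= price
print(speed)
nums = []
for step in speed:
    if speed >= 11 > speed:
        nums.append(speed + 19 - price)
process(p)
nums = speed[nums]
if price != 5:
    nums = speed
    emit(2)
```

Transformed code:
price -= speed // p
price *= price
print(speed)
nums = [speed + 19 - price for step in speed if speed >= 11 > speed]
process(p)
nums = speed[nums]
if price != 5:
    nums = speed
    emit(2)

4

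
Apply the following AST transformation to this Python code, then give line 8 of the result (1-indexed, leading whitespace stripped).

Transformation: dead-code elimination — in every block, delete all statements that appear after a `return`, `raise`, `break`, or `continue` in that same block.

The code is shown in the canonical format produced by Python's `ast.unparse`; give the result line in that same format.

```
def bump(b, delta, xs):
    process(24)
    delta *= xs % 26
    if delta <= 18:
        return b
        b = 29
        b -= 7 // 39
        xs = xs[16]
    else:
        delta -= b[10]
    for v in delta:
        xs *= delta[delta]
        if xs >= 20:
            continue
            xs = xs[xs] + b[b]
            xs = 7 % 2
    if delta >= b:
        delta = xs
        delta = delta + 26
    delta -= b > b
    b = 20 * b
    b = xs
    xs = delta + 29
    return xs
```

Transformed code:
def bump(b, delta, xs):
    process(24)
    delta *= xs % 26
    if delta <= 18:
        return b
    else:
        delta -= b[10]
    for v in delta:
        xs *= delta[delta]
        if xs >= 20:
            continue
    if delta >= b:
        delta = xs
        delta = delta + 26
    delta -= b > b
    b = 20 * b
    b = xs
    xs = delta + 29
    return xs

for v in delta:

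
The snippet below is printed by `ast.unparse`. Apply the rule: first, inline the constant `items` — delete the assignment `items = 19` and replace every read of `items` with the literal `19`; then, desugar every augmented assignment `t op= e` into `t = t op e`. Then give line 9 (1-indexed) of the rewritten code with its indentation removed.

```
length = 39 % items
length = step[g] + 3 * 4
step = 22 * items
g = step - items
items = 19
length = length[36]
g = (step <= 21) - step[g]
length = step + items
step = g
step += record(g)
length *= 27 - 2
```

Transformed code:
length = 39 % 19
length = step[g] + 3 * 4
step = 22 * 19
g = step - 19
length = length[36]
g = (step <= 21) - step[g]
length = step + 19
step = g
step = step + record(g)
length = length * (27 - 2)

step = step + record(g)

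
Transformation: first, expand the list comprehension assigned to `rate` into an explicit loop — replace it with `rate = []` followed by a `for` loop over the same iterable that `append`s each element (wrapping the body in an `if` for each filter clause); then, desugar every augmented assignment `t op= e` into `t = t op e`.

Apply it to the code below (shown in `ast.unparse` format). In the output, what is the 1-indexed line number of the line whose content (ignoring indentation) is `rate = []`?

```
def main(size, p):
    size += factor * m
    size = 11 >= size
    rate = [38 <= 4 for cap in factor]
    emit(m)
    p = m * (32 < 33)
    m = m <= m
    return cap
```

Transformed code:
def main(size, p):
    size = size + factor * m
    size = 11 >= size
    rate = []
    for cap in factor:
        rate.append(38 <= 4)
    emit(m)
    p = m * (32 < 33)
    m = m <= m
    return cap

4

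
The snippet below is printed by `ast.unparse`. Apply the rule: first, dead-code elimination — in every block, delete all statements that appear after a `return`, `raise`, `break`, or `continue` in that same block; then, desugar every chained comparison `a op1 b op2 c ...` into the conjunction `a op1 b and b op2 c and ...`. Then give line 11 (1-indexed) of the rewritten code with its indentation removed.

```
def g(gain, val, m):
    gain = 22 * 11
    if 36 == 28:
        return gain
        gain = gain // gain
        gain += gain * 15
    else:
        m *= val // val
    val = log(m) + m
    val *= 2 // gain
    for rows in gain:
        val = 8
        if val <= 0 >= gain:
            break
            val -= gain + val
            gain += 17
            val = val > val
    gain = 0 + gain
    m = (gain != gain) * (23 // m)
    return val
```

Transformed code:
def g(gain, val, m):
    gain = 22 * 11
    if 36 == 28:
        return gain
    else:
        m *= val // val
    val = log(m) + m
    val *= 2 // gain
    for rows in gain:
        val = 8
        if val <= 0 and 0 >= gain:
            break
    gain = 0 + gain
    m = (gain != gain) * (23 // m)
    return val

if val <= 0 and 0 >= gain:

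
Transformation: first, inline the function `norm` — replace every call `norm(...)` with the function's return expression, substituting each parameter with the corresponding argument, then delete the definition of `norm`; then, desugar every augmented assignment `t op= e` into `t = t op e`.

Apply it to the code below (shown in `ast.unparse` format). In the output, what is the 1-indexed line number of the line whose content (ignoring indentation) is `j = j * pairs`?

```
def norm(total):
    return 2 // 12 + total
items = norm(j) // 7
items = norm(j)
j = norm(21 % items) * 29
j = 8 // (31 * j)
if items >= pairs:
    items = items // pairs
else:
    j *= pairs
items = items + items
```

8

Transformed code:
items = (2 // 12 + j) // 7
items = 2 // 12 + j
j = (2 // 12 + 21 % items) * 29
j = 8 // (31 * j)
if items >= pairs:
    items = items // pairs
else:
    j = j * pairs
items = items + items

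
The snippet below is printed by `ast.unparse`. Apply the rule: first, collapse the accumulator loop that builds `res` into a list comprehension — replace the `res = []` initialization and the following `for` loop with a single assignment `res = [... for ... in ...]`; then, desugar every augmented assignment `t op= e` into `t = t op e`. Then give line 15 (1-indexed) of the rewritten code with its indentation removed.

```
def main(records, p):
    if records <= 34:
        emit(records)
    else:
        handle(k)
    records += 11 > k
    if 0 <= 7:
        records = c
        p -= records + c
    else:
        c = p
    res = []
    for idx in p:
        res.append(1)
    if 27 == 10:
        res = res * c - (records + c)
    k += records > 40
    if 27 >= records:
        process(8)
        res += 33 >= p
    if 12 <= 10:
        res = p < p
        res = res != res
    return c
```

k = k + (records > 40)

Transformed code:
def main(records, p):
    if records <= 34:
        emit(records)
    else:
        handle(k)
    records = records + (11 > k)
    if 0 <= 7:
        records = c
        p = p - (records + c)
    else:
        c = p
    res = [1 for idx in p]
    if 27 == 10:
        res = res * c - (records + c)
    k = k + (records > 40)
    if 27 >= records:
        process(8)
        res = res + (33 >= p)
    if 12 <= 10:
        res = p < p
        res = res != res
    return c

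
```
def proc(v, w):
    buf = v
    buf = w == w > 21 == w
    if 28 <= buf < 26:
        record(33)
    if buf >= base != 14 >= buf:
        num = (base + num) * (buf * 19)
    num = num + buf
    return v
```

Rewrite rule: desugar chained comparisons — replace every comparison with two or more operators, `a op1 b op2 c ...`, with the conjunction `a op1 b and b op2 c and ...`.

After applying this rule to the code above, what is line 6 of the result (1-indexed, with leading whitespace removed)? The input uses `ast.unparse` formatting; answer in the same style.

if buf >= base and base != 14 and (14 >= buf):

Transformed code:
def proc(v, w):
    buf = v
    buf = w == w and w > 21 and (21 == w)
    if 28 <= buf and buf < 26:
        record(33)
    if buf >= base and base != 14 and (14 >= buf):
        num = (base + num) * (buf * 19)
    num = num + buf
    return v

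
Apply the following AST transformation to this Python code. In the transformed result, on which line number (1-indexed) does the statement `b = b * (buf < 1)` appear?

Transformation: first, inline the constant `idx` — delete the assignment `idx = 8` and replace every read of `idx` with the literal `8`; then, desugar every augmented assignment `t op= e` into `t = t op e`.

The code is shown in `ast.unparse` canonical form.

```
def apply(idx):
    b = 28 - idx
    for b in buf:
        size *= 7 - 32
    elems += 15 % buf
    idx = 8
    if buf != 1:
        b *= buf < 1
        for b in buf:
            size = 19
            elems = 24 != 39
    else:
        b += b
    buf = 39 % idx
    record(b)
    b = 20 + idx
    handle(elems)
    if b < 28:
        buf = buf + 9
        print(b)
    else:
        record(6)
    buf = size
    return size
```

Transformed code:
def apply(idx):
    b = 28 - 8
    for b in buf:
        size = size * (7 - 32)
    elems = elems + 15 % buf
    if buf != 1:
        b = b * (buf < 1)
        for b in buf:
            size = 19
            elems = 24 != 39
    else:
        b = b + b
    buf = 39 % 8
    record(b)
    b = 20 + 8
    handle(elems)
    if b < 28:
        buf = buf + 9
        print(b)
    else:
        record(6)
    buf = size
    return size

7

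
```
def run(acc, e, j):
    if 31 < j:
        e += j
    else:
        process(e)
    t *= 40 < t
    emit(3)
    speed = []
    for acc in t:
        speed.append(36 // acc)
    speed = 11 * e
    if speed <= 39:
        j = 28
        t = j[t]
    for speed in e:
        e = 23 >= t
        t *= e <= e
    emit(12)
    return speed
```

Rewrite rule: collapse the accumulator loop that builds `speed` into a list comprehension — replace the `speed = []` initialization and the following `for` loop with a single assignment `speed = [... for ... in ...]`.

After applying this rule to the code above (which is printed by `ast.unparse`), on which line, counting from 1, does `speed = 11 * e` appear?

Transformed code:
def run(acc, e, j):
    if 31 < j:
        e += j
    else:
        process(e)
    t *= 40 < t
    emit(3)
    speed = [36 // acc for acc in t]
    speed = 11 * e
    if speed <= 39:
        j = 28
        t = j[t]
    for speed in e:
        e = 23 >= t
        t *= e <= e
    emit(12)
    return speed

9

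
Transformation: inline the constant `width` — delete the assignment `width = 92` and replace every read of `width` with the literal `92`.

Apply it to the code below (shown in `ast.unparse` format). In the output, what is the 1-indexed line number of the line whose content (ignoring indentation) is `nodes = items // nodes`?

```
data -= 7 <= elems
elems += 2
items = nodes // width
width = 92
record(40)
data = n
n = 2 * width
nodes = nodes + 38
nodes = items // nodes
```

Transformed code:
data -= 7 <= elems
elems += 2
items = nodes // 92
record(40)
data = n
n = 2 * 92
nodes = nodes + 38
nodes = items // nodes

8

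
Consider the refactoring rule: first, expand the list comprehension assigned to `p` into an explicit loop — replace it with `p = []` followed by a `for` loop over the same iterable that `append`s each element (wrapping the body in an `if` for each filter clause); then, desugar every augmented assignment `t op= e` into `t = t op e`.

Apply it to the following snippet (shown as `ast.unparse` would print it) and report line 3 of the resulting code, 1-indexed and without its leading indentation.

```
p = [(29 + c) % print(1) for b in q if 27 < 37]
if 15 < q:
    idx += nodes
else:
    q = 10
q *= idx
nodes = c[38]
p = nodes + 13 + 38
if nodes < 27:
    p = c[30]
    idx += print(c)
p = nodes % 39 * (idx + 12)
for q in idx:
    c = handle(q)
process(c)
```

if 27 < 37:

Transformed code:
p = []
for b in q:
    if 27 < 37:
        p.append((29 + c) % print(1))
if 15 < q:
    idx = idx + nodes
else:
    q = 10
q = q * idx
nodes = c[38]
p = nodes + 13 + 38
if nodes < 27:
    p = c[30]
    idx = idx + print(c)
p = nodes % 39 * (idx + 12)
for q in idx:
    c = handle(q)
process(c)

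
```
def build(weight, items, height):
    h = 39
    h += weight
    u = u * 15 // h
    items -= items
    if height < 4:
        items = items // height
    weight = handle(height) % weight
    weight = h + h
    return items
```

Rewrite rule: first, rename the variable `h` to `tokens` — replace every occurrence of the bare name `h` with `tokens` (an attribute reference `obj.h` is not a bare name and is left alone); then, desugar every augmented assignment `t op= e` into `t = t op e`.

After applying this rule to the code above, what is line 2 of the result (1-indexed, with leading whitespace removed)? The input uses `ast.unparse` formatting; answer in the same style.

Transformed code:
def build(weight, items, height):
    tokens = 39
    tokens = tokens + weight
    u = u * 15 // tokens
    items = items - items
    if height < 4:
        items = items // height
    weight = handle(height) % weight
    weight = tokens + tokens
    return items

tokens = 39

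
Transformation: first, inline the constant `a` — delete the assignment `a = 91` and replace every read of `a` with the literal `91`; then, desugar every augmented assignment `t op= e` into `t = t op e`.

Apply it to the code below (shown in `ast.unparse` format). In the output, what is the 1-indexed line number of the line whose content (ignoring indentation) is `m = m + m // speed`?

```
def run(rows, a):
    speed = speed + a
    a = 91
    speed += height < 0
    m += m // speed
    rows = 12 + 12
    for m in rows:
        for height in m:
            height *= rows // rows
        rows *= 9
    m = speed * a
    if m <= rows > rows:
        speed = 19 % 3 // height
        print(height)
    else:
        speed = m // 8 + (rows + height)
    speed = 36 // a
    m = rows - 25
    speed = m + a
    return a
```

Transformed code:
def run(rows, a):
    speed = speed + 91
    speed = speed + (height < 0)
    m = m + m // speed
    rows = 12 + 12
    for m in rows:
        for height in m:
            height = height * (rows // rows)
        rows = rows * 9
    m = speed * 91
    if m <= rows > rows:
        speed = 19 % 3 // height
        print(height)
    else:
        speed = m // 8 + (rows + height)
    speed = 36 // 91
    m = rows - 25
    speed = m + 91
    return 91

4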